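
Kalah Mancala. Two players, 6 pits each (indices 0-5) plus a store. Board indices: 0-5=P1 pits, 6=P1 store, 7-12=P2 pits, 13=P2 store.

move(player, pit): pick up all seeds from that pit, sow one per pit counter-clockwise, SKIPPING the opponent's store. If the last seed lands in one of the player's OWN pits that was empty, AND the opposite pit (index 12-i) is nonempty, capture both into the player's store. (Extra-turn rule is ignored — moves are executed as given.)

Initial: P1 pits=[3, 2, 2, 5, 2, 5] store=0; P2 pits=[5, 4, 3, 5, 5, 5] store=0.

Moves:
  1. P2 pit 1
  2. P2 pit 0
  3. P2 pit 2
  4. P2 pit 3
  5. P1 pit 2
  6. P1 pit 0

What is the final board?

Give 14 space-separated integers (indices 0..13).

Answer: 0 4 1 8 5 7 0 0 1 0 0 9 9 2

Derivation:
Move 1: P2 pit1 -> P1=[3,2,2,5,2,5](0) P2=[5,0,4,6,6,6](0)
Move 2: P2 pit0 -> P1=[3,2,2,5,2,5](0) P2=[0,1,5,7,7,7](0)
Move 3: P2 pit2 -> P1=[4,2,2,5,2,5](0) P2=[0,1,0,8,8,8](1)
Move 4: P2 pit3 -> P1=[5,3,3,6,3,5](0) P2=[0,1,0,0,9,9](2)
Move 5: P1 pit2 -> P1=[5,3,0,7,4,6](0) P2=[0,1,0,0,9,9](2)
Move 6: P1 pit0 -> P1=[0,4,1,8,5,7](0) P2=[0,1,0,0,9,9](2)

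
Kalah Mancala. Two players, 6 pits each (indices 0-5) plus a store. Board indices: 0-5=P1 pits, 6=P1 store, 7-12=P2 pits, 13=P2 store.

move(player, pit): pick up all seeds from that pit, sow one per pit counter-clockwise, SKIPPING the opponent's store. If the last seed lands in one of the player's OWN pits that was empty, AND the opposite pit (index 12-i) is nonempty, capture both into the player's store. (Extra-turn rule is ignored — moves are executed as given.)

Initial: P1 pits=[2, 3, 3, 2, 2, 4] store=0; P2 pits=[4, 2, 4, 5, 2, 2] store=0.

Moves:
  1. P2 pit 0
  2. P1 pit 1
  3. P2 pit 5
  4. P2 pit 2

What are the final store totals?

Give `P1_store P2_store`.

Move 1: P2 pit0 -> P1=[2,3,3,2,2,4](0) P2=[0,3,5,6,3,2](0)
Move 2: P1 pit1 -> P1=[2,0,4,3,3,4](0) P2=[0,3,5,6,3,2](0)
Move 3: P2 pit5 -> P1=[3,0,4,3,3,4](0) P2=[0,3,5,6,3,0](1)
Move 4: P2 pit2 -> P1=[4,0,4,3,3,4](0) P2=[0,3,0,7,4,1](2)

Answer: 0 2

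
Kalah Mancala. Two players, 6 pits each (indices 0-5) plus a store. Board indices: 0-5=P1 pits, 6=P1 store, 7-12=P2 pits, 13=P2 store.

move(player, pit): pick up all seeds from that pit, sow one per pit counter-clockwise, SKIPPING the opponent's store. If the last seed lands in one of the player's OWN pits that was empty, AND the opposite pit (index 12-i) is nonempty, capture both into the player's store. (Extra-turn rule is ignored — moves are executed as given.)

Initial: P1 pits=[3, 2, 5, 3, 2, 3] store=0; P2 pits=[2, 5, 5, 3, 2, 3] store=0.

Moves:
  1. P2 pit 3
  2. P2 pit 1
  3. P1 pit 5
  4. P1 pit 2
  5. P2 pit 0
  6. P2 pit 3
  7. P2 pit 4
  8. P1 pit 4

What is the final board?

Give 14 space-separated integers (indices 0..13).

Move 1: P2 pit3 -> P1=[3,2,5,3,2,3](0) P2=[2,5,5,0,3,4](1)
Move 2: P2 pit1 -> P1=[3,2,5,3,2,3](0) P2=[2,0,6,1,4,5](2)
Move 3: P1 pit5 -> P1=[3,2,5,3,2,0](1) P2=[3,1,6,1,4,5](2)
Move 4: P1 pit2 -> P1=[3,2,0,4,3,1](2) P2=[4,1,6,1,4,5](2)
Move 5: P2 pit0 -> P1=[3,2,0,4,3,1](2) P2=[0,2,7,2,5,5](2)
Move 6: P2 pit3 -> P1=[3,2,0,4,3,1](2) P2=[0,2,7,0,6,6](2)
Move 7: P2 pit4 -> P1=[4,3,1,5,3,1](2) P2=[0,2,7,0,0,7](3)
Move 8: P1 pit4 -> P1=[4,3,1,5,0,2](3) P2=[1,2,7,0,0,7](3)

Answer: 4 3 1 5 0 2 3 1 2 7 0 0 7 3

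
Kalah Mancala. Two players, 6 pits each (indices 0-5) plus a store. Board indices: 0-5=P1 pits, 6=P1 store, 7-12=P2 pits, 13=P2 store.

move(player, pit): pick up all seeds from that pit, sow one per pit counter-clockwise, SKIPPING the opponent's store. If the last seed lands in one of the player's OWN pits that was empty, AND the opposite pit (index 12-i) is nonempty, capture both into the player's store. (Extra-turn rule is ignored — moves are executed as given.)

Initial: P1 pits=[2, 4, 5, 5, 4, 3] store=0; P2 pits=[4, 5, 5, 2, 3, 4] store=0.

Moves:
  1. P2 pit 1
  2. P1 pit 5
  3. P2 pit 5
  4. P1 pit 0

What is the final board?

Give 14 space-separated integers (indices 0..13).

Move 1: P2 pit1 -> P1=[2,4,5,5,4,3](0) P2=[4,0,6,3,4,5](1)
Move 2: P1 pit5 -> P1=[2,4,5,5,4,0](1) P2=[5,1,6,3,4,5](1)
Move 3: P2 pit5 -> P1=[3,5,6,6,4,0](1) P2=[5,1,6,3,4,0](2)
Move 4: P1 pit0 -> P1=[0,6,7,7,4,0](1) P2=[5,1,6,3,4,0](2)

Answer: 0 6 7 7 4 0 1 5 1 6 3 4 0 2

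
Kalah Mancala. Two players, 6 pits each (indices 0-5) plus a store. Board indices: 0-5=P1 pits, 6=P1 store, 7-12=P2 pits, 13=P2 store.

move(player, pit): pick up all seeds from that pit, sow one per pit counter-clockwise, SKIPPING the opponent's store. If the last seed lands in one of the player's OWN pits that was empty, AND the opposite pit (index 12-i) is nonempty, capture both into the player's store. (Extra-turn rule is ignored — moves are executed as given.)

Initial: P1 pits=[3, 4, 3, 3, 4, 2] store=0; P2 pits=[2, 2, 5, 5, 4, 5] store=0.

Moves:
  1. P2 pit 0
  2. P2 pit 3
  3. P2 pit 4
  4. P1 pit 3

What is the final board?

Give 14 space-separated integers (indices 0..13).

Move 1: P2 pit0 -> P1=[3,4,3,3,4,2](0) P2=[0,3,6,5,4,5](0)
Move 2: P2 pit3 -> P1=[4,5,3,3,4,2](0) P2=[0,3,6,0,5,6](1)
Move 3: P2 pit4 -> P1=[5,6,4,3,4,2](0) P2=[0,3,6,0,0,7](2)
Move 4: P1 pit3 -> P1=[5,6,4,0,5,3](1) P2=[0,3,6,0,0,7](2)

Answer: 5 6 4 0 5 3 1 0 3 6 0 0 7 2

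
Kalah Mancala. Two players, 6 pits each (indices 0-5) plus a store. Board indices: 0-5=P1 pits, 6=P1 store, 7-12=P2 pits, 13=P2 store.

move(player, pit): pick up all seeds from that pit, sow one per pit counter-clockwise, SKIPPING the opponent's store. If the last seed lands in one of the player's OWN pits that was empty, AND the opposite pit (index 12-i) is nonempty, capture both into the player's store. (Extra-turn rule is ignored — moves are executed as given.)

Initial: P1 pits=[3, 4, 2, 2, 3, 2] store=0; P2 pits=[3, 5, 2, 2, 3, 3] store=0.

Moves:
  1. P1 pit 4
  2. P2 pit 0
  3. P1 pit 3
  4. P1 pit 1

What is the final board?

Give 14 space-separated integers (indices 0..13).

Move 1: P1 pit4 -> P1=[3,4,2,2,0,3](1) P2=[4,5,2,2,3,3](0)
Move 2: P2 pit0 -> P1=[3,4,2,2,0,3](1) P2=[0,6,3,3,4,3](0)
Move 3: P1 pit3 -> P1=[3,4,2,0,1,4](1) P2=[0,6,3,3,4,3](0)
Move 4: P1 pit1 -> P1=[3,0,3,1,2,5](1) P2=[0,6,3,3,4,3](0)

Answer: 3 0 3 1 2 5 1 0 6 3 3 4 3 0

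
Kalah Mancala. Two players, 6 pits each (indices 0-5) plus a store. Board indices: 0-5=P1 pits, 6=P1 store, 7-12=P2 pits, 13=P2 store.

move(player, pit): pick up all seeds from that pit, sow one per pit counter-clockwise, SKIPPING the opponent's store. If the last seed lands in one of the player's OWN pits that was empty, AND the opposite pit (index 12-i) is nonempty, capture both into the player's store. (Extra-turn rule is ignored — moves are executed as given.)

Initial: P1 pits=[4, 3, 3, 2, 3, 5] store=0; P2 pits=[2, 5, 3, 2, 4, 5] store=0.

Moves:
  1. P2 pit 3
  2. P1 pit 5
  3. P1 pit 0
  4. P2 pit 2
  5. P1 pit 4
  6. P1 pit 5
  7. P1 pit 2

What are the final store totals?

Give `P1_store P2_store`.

Answer: 4 1

Derivation:
Move 1: P2 pit3 -> P1=[4,3,3,2,3,5](0) P2=[2,5,3,0,5,6](0)
Move 2: P1 pit5 -> P1=[4,3,3,2,3,0](1) P2=[3,6,4,1,5,6](0)
Move 3: P1 pit0 -> P1=[0,4,4,3,4,0](1) P2=[3,6,4,1,5,6](0)
Move 4: P2 pit2 -> P1=[0,4,4,3,4,0](1) P2=[3,6,0,2,6,7](1)
Move 5: P1 pit4 -> P1=[0,4,4,3,0,1](2) P2=[4,7,0,2,6,7](1)
Move 6: P1 pit5 -> P1=[0,4,4,3,0,0](3) P2=[4,7,0,2,6,7](1)
Move 7: P1 pit2 -> P1=[0,4,0,4,1,1](4) P2=[4,7,0,2,6,7](1)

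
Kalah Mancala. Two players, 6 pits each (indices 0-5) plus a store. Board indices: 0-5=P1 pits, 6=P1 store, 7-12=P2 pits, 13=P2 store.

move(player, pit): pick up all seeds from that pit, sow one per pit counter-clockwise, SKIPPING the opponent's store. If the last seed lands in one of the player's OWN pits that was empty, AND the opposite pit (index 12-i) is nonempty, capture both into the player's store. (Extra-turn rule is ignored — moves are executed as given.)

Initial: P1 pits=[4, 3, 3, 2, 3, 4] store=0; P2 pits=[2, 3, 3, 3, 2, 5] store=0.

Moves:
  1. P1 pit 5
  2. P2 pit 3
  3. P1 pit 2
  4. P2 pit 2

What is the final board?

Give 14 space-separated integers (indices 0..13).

Answer: 4 3 0 3 4 0 5 0 4 0 1 4 7 2

Derivation:
Move 1: P1 pit5 -> P1=[4,3,3,2,3,0](1) P2=[3,4,4,3,2,5](0)
Move 2: P2 pit3 -> P1=[4,3,3,2,3,0](1) P2=[3,4,4,0,3,6](1)
Move 3: P1 pit2 -> P1=[4,3,0,3,4,0](5) P2=[0,4,4,0,3,6](1)
Move 4: P2 pit2 -> P1=[4,3,0,3,4,0](5) P2=[0,4,0,1,4,7](2)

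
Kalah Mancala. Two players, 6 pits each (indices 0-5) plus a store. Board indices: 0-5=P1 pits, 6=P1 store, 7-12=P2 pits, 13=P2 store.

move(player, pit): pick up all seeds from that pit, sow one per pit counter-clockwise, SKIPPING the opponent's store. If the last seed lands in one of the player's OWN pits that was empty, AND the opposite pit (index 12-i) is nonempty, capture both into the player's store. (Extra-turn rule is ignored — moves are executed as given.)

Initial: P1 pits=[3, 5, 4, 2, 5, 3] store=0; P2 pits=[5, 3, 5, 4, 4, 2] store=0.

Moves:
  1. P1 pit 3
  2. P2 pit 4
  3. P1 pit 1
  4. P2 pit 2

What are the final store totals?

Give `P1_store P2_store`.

Move 1: P1 pit3 -> P1=[3,5,4,0,6,4](0) P2=[5,3,5,4,4,2](0)
Move 2: P2 pit4 -> P1=[4,6,4,0,6,4](0) P2=[5,3,5,4,0,3](1)
Move 3: P1 pit1 -> P1=[4,0,5,1,7,5](1) P2=[6,3,5,4,0,3](1)
Move 4: P2 pit2 -> P1=[5,0,5,1,7,5](1) P2=[6,3,0,5,1,4](2)

Answer: 1 2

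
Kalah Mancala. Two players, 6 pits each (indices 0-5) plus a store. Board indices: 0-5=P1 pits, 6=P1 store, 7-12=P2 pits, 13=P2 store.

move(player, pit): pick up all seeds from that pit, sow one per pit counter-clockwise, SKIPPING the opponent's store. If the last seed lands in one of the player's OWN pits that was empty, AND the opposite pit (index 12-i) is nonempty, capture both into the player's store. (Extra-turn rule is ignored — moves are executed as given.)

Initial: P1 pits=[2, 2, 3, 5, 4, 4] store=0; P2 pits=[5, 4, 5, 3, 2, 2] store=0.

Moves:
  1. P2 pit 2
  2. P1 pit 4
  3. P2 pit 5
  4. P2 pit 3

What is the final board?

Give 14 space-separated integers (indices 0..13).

Answer: 5 3 3 5 0 5 1 6 5 0 0 4 1 3

Derivation:
Move 1: P2 pit2 -> P1=[3,2,3,5,4,4](0) P2=[5,4,0,4,3,3](1)
Move 2: P1 pit4 -> P1=[3,2,3,5,0,5](1) P2=[6,5,0,4,3,3](1)
Move 3: P2 pit5 -> P1=[4,3,3,5,0,5](1) P2=[6,5,0,4,3,0](2)
Move 4: P2 pit3 -> P1=[5,3,3,5,0,5](1) P2=[6,5,0,0,4,1](3)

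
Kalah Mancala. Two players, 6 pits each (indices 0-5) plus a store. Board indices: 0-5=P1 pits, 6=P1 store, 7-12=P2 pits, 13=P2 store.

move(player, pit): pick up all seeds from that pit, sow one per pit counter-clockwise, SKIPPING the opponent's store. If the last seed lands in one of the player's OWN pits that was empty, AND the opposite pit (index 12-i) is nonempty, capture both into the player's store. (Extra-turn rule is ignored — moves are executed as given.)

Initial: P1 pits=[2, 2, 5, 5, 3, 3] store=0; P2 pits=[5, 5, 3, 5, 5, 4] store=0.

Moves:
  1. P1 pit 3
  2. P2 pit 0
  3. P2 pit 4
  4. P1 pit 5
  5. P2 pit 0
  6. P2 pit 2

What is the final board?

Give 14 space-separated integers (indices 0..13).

Answer: 4 3 6 1 4 0 2 0 9 0 7 1 7 3

Derivation:
Move 1: P1 pit3 -> P1=[2,2,5,0,4,4](1) P2=[6,6,3,5,5,4](0)
Move 2: P2 pit0 -> P1=[2,2,5,0,4,4](1) P2=[0,7,4,6,6,5](1)
Move 3: P2 pit4 -> P1=[3,3,6,1,4,4](1) P2=[0,7,4,6,0,6](2)
Move 4: P1 pit5 -> P1=[3,3,6,1,4,0](2) P2=[1,8,5,6,0,6](2)
Move 5: P2 pit0 -> P1=[3,3,6,1,4,0](2) P2=[0,9,5,6,0,6](2)
Move 6: P2 pit2 -> P1=[4,3,6,1,4,0](2) P2=[0,9,0,7,1,7](3)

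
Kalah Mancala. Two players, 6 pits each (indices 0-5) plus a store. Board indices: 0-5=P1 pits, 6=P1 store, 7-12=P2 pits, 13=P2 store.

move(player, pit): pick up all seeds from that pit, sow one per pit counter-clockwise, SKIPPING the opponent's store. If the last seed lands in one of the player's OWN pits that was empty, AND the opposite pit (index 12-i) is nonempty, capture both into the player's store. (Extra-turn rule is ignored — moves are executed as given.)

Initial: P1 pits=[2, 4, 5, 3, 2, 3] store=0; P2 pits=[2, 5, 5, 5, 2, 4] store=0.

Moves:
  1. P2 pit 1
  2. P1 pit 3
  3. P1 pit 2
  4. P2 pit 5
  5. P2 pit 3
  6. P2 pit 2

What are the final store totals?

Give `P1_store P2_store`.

Move 1: P2 pit1 -> P1=[2,4,5,3,2,3](0) P2=[2,0,6,6,3,5](1)
Move 2: P1 pit3 -> P1=[2,4,5,0,3,4](1) P2=[2,0,6,6,3,5](1)
Move 3: P1 pit2 -> P1=[2,4,0,1,4,5](2) P2=[3,0,6,6,3,5](1)
Move 4: P2 pit5 -> P1=[3,5,1,2,4,5](2) P2=[3,0,6,6,3,0](2)
Move 5: P2 pit3 -> P1=[4,6,2,2,4,5](2) P2=[3,0,6,0,4,1](3)
Move 6: P2 pit2 -> P1=[5,7,2,2,4,5](2) P2=[3,0,0,1,5,2](4)

Answer: 2 4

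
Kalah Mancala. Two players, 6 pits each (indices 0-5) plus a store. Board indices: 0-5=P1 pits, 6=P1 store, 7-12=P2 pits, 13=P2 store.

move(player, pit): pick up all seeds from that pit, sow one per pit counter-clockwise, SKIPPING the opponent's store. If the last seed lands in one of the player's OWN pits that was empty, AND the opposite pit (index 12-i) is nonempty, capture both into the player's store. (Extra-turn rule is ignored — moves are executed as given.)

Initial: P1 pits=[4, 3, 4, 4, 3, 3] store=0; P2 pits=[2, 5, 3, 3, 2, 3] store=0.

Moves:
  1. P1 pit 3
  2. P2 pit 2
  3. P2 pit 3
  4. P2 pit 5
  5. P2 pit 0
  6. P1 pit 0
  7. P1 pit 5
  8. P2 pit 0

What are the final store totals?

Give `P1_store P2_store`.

Answer: 3 8

Derivation:
Move 1: P1 pit3 -> P1=[4,3,4,0,4,4](1) P2=[3,5,3,3,2,3](0)
Move 2: P2 pit2 -> P1=[4,3,4,0,4,4](1) P2=[3,5,0,4,3,4](0)
Move 3: P2 pit3 -> P1=[5,3,4,0,4,4](1) P2=[3,5,0,0,4,5](1)
Move 4: P2 pit5 -> P1=[6,4,5,1,4,4](1) P2=[3,5,0,0,4,0](2)
Move 5: P2 pit0 -> P1=[6,4,0,1,4,4](1) P2=[0,6,1,0,4,0](8)
Move 6: P1 pit0 -> P1=[0,5,1,2,5,5](2) P2=[0,6,1,0,4,0](8)
Move 7: P1 pit5 -> P1=[0,5,1,2,5,0](3) P2=[1,7,2,1,4,0](8)
Move 8: P2 pit0 -> P1=[0,5,1,2,5,0](3) P2=[0,8,2,1,4,0](8)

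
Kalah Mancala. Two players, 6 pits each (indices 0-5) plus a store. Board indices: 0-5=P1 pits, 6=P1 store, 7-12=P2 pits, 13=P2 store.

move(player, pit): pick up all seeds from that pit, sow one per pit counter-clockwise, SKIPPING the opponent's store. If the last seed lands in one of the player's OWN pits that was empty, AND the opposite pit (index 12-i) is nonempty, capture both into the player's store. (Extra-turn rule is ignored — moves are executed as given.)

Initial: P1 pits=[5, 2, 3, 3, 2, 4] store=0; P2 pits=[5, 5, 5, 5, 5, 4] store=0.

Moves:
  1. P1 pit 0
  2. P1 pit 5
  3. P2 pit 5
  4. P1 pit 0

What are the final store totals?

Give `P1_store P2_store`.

Answer: 1 1

Derivation:
Move 1: P1 pit0 -> P1=[0,3,4,4,3,5](0) P2=[5,5,5,5,5,4](0)
Move 2: P1 pit5 -> P1=[0,3,4,4,3,0](1) P2=[6,6,6,6,5,4](0)
Move 3: P2 pit5 -> P1=[1,4,5,4,3,0](1) P2=[6,6,6,6,5,0](1)
Move 4: P1 pit0 -> P1=[0,5,5,4,3,0](1) P2=[6,6,6,6,5,0](1)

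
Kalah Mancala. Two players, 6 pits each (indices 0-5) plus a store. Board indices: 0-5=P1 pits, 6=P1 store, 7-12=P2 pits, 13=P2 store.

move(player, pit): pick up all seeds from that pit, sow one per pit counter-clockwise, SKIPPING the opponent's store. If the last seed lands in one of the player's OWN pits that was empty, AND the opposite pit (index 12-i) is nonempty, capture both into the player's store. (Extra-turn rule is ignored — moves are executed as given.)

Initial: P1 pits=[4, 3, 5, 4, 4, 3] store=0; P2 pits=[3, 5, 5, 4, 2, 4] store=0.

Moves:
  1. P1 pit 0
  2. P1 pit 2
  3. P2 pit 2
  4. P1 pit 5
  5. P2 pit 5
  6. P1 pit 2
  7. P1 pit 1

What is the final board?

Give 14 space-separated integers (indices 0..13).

Answer: 2 0 1 9 7 1 3 5 7 1 5 3 0 2

Derivation:
Move 1: P1 pit0 -> P1=[0,4,6,5,5,3](0) P2=[3,5,5,4,2,4](0)
Move 2: P1 pit2 -> P1=[0,4,0,6,6,4](1) P2=[4,6,5,4,2,4](0)
Move 3: P2 pit2 -> P1=[1,4,0,6,6,4](1) P2=[4,6,0,5,3,5](1)
Move 4: P1 pit5 -> P1=[1,4,0,6,6,0](2) P2=[5,7,1,5,3,5](1)
Move 5: P2 pit5 -> P1=[2,5,1,7,6,0](2) P2=[5,7,1,5,3,0](2)
Move 6: P1 pit2 -> P1=[2,5,0,8,6,0](2) P2=[5,7,1,5,3,0](2)
Move 7: P1 pit1 -> P1=[2,0,1,9,7,1](3) P2=[5,7,1,5,3,0](2)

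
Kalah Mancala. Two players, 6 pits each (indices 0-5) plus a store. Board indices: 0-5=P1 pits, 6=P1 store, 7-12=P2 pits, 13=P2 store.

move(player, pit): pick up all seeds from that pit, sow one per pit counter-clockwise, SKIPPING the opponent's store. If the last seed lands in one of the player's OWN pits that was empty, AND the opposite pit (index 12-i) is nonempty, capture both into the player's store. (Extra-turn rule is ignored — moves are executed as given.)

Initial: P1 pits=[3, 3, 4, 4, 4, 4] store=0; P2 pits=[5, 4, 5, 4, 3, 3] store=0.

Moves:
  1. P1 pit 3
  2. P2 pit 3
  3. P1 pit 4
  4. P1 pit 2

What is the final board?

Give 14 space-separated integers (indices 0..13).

Answer: 4 3 0 1 1 7 3 7 5 6 0 4 4 1

Derivation:
Move 1: P1 pit3 -> P1=[3,3,4,0,5,5](1) P2=[6,4,5,4,3,3](0)
Move 2: P2 pit3 -> P1=[4,3,4,0,5,5](1) P2=[6,4,5,0,4,4](1)
Move 3: P1 pit4 -> P1=[4,3,4,0,0,6](2) P2=[7,5,6,0,4,4](1)
Move 4: P1 pit2 -> P1=[4,3,0,1,1,7](3) P2=[7,5,6,0,4,4](1)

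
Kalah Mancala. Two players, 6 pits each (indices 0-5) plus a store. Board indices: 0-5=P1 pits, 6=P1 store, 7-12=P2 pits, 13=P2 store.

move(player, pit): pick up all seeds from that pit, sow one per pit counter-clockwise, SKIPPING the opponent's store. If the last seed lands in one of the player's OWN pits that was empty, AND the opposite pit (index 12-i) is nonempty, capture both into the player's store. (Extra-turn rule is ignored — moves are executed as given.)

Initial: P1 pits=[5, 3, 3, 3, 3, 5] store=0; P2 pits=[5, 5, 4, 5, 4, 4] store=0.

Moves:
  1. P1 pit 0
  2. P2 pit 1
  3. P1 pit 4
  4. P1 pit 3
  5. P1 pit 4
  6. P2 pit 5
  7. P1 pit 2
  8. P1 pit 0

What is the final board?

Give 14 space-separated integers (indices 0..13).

Move 1: P1 pit0 -> P1=[0,4,4,4,4,6](0) P2=[5,5,4,5,4,4](0)
Move 2: P2 pit1 -> P1=[0,4,4,4,4,6](0) P2=[5,0,5,6,5,5](1)
Move 3: P1 pit4 -> P1=[0,4,4,4,0,7](1) P2=[6,1,5,6,5,5](1)
Move 4: P1 pit3 -> P1=[0,4,4,0,1,8](2) P2=[7,1,5,6,5,5](1)
Move 5: P1 pit4 -> P1=[0,4,4,0,0,9](2) P2=[7,1,5,6,5,5](1)
Move 6: P2 pit5 -> P1=[1,5,5,1,0,9](2) P2=[7,1,5,6,5,0](2)
Move 7: P1 pit2 -> P1=[1,5,0,2,1,10](3) P2=[8,1,5,6,5,0](2)
Move 8: P1 pit0 -> P1=[0,6,0,2,1,10](3) P2=[8,1,5,6,5,0](2)

Answer: 0 6 0 2 1 10 3 8 1 5 6 5 0 2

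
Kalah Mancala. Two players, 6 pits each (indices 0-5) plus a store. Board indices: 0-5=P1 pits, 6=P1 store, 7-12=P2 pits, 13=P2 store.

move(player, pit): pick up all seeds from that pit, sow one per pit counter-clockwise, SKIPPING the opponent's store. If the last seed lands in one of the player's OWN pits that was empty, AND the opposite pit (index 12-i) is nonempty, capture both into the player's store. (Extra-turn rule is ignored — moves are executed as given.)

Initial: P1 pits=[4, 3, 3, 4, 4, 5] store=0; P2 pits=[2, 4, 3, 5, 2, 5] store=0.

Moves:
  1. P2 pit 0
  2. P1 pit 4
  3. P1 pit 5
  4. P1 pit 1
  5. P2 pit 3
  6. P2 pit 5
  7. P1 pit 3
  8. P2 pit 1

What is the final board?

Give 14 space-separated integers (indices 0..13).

Answer: 6 2 6 0 2 1 11 3 0 7 0 4 0 2

Derivation:
Move 1: P2 pit0 -> P1=[4,3,3,4,4,5](0) P2=[0,5,4,5,2,5](0)
Move 2: P1 pit4 -> P1=[4,3,3,4,0,6](1) P2=[1,6,4,5,2,5](0)
Move 3: P1 pit5 -> P1=[4,3,3,4,0,0](2) P2=[2,7,5,6,3,5](0)
Move 4: P1 pit1 -> P1=[4,0,4,5,0,0](10) P2=[2,0,5,6,3,5](0)
Move 5: P2 pit3 -> P1=[5,1,5,5,0,0](10) P2=[2,0,5,0,4,6](1)
Move 6: P2 pit5 -> P1=[6,2,6,6,1,0](10) P2=[2,0,5,0,4,0](2)
Move 7: P1 pit3 -> P1=[6,2,6,0,2,1](11) P2=[3,1,6,0,4,0](2)
Move 8: P2 pit1 -> P1=[6,2,6,0,2,1](11) P2=[3,0,7,0,4,0](2)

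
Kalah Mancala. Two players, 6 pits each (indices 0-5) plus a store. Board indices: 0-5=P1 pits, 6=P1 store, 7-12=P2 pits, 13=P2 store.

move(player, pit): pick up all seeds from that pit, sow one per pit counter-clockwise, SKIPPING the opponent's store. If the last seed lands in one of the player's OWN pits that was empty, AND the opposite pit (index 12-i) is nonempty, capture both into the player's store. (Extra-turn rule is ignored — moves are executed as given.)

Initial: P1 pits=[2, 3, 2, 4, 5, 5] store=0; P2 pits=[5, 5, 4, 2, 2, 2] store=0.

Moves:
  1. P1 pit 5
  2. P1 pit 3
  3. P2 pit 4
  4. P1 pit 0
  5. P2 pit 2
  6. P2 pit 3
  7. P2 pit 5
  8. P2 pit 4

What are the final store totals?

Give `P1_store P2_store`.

Move 1: P1 pit5 -> P1=[2,3,2,4,5,0](1) P2=[6,6,5,3,2,2](0)
Move 2: P1 pit3 -> P1=[2,3,2,0,6,1](2) P2=[7,6,5,3,2,2](0)
Move 3: P2 pit4 -> P1=[2,3,2,0,6,1](2) P2=[7,6,5,3,0,3](1)
Move 4: P1 pit0 -> P1=[0,4,3,0,6,1](2) P2=[7,6,5,3,0,3](1)
Move 5: P2 pit2 -> P1=[1,4,3,0,6,1](2) P2=[7,6,0,4,1,4](2)
Move 6: P2 pit3 -> P1=[2,4,3,0,6,1](2) P2=[7,6,0,0,2,5](3)
Move 7: P2 pit5 -> P1=[3,5,4,1,6,1](2) P2=[7,6,0,0,2,0](4)
Move 8: P2 pit4 -> P1=[3,5,4,1,6,1](2) P2=[7,6,0,0,0,1](5)

Answer: 2 5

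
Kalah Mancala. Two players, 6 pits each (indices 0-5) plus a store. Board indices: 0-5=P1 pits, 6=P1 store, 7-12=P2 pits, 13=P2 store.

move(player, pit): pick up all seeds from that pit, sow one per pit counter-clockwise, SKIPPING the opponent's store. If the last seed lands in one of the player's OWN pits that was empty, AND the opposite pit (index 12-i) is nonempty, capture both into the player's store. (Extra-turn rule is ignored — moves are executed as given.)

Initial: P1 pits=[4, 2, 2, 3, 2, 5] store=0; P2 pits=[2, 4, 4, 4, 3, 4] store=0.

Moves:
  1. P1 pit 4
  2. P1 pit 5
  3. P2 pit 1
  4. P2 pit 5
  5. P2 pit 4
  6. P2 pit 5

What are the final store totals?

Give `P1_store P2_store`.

Move 1: P1 pit4 -> P1=[4,2,2,3,0,6](1) P2=[2,4,4,4,3,4](0)
Move 2: P1 pit5 -> P1=[4,2,2,3,0,0](2) P2=[3,5,5,5,4,4](0)
Move 3: P2 pit1 -> P1=[4,2,2,3,0,0](2) P2=[3,0,6,6,5,5](1)
Move 4: P2 pit5 -> P1=[5,3,3,4,0,0](2) P2=[3,0,6,6,5,0](2)
Move 5: P2 pit4 -> P1=[6,4,4,4,0,0](2) P2=[3,0,6,6,0,1](3)
Move 6: P2 pit5 -> P1=[6,4,4,4,0,0](2) P2=[3,0,6,6,0,0](4)

Answer: 2 4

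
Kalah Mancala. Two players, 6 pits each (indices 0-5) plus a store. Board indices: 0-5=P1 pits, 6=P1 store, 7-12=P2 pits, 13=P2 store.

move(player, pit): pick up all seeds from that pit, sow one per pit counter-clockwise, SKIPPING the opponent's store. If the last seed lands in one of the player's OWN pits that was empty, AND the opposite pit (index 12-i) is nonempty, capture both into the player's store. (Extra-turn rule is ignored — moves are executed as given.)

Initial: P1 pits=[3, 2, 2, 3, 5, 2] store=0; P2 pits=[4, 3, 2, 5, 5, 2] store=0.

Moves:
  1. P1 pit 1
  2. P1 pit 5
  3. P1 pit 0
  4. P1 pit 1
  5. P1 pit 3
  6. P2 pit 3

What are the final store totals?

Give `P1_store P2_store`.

Move 1: P1 pit1 -> P1=[3,0,3,4,5,2](0) P2=[4,3,2,5,5,2](0)
Move 2: P1 pit5 -> P1=[3,0,3,4,5,0](1) P2=[5,3,2,5,5,2](0)
Move 3: P1 pit0 -> P1=[0,1,4,5,5,0](1) P2=[5,3,2,5,5,2](0)
Move 4: P1 pit1 -> P1=[0,0,5,5,5,0](1) P2=[5,3,2,5,5,2](0)
Move 5: P1 pit3 -> P1=[0,0,5,0,6,1](2) P2=[6,4,2,5,5,2](0)
Move 6: P2 pit3 -> P1=[1,1,5,0,6,1](2) P2=[6,4,2,0,6,3](1)

Answer: 2 1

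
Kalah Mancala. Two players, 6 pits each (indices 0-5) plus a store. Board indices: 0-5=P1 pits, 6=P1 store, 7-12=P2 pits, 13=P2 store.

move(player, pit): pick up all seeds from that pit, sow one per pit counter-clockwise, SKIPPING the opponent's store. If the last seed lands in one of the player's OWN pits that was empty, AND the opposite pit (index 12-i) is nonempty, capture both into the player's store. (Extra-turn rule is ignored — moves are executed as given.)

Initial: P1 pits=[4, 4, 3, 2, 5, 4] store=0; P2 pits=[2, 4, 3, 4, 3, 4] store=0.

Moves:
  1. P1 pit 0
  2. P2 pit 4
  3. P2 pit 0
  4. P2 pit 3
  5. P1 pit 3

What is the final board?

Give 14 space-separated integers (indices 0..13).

Move 1: P1 pit0 -> P1=[0,5,4,3,6,4](0) P2=[2,4,3,4,3,4](0)
Move 2: P2 pit4 -> P1=[1,5,4,3,6,4](0) P2=[2,4,3,4,0,5](1)
Move 3: P2 pit0 -> P1=[1,5,4,3,6,4](0) P2=[0,5,4,4,0,5](1)
Move 4: P2 pit3 -> P1=[2,5,4,3,6,4](0) P2=[0,5,4,0,1,6](2)
Move 5: P1 pit3 -> P1=[2,5,4,0,7,5](1) P2=[0,5,4,0,1,6](2)

Answer: 2 5 4 0 7 5 1 0 5 4 0 1 6 2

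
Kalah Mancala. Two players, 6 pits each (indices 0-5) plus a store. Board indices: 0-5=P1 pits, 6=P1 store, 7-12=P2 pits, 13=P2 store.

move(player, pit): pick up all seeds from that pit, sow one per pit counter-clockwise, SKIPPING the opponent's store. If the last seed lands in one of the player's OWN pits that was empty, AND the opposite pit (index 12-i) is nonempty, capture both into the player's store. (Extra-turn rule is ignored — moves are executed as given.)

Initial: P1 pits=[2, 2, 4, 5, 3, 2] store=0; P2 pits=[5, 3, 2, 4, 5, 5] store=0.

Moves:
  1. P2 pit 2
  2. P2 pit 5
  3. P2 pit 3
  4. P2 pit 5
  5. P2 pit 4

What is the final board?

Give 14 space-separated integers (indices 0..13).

Answer: 5 5 6 7 4 2 0 5 3 0 0 0 1 4

Derivation:
Move 1: P2 pit2 -> P1=[2,2,4,5,3,2](0) P2=[5,3,0,5,6,5](0)
Move 2: P2 pit5 -> P1=[3,3,5,6,3,2](0) P2=[5,3,0,5,6,0](1)
Move 3: P2 pit3 -> P1=[4,4,5,6,3,2](0) P2=[5,3,0,0,7,1](2)
Move 4: P2 pit5 -> P1=[4,4,5,6,3,2](0) P2=[5,3,0,0,7,0](3)
Move 5: P2 pit4 -> P1=[5,5,6,7,4,2](0) P2=[5,3,0,0,0,1](4)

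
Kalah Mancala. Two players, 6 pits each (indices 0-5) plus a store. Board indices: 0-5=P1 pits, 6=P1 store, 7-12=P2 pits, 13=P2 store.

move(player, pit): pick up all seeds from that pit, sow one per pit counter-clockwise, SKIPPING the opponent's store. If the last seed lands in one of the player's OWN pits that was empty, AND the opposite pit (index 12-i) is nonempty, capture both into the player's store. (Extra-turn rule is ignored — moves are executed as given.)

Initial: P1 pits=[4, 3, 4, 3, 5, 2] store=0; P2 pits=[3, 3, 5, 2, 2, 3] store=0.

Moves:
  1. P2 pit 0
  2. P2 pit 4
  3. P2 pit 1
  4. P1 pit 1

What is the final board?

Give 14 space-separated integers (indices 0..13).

Answer: 4 0 5 4 6 2 0 0 0 7 4 1 5 1

Derivation:
Move 1: P2 pit0 -> P1=[4,3,4,3,5,2](0) P2=[0,4,6,3,2,3](0)
Move 2: P2 pit4 -> P1=[4,3,4,3,5,2](0) P2=[0,4,6,3,0,4](1)
Move 3: P2 pit1 -> P1=[4,3,4,3,5,2](0) P2=[0,0,7,4,1,5](1)
Move 4: P1 pit1 -> P1=[4,0,5,4,6,2](0) P2=[0,0,7,4,1,5](1)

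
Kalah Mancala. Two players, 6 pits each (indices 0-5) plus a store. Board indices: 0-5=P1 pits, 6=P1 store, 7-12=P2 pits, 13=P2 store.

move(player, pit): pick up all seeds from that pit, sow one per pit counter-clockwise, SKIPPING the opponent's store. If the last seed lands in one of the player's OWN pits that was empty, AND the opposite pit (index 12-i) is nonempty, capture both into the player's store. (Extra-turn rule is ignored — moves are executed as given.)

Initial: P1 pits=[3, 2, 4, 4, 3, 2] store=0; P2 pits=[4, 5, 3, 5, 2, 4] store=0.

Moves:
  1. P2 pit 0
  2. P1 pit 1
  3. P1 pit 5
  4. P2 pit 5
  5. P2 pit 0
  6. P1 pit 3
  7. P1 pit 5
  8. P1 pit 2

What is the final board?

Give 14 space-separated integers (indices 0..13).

Answer: 4 1 0 1 5 1 4 2 9 4 6 3 0 1

Derivation:
Move 1: P2 pit0 -> P1=[3,2,4,4,3,2](0) P2=[0,6,4,6,3,4](0)
Move 2: P1 pit1 -> P1=[3,0,5,5,3,2](0) P2=[0,6,4,6,3,4](0)
Move 3: P1 pit5 -> P1=[3,0,5,5,3,0](1) P2=[1,6,4,6,3,4](0)
Move 4: P2 pit5 -> P1=[4,1,6,5,3,0](1) P2=[1,6,4,6,3,0](1)
Move 5: P2 pit0 -> P1=[4,1,6,5,3,0](1) P2=[0,7,4,6,3,0](1)
Move 6: P1 pit3 -> P1=[4,1,6,0,4,1](2) P2=[1,8,4,6,3,0](1)
Move 7: P1 pit5 -> P1=[4,1,6,0,4,0](3) P2=[1,8,4,6,3,0](1)
Move 8: P1 pit2 -> P1=[4,1,0,1,5,1](4) P2=[2,9,4,6,3,0](1)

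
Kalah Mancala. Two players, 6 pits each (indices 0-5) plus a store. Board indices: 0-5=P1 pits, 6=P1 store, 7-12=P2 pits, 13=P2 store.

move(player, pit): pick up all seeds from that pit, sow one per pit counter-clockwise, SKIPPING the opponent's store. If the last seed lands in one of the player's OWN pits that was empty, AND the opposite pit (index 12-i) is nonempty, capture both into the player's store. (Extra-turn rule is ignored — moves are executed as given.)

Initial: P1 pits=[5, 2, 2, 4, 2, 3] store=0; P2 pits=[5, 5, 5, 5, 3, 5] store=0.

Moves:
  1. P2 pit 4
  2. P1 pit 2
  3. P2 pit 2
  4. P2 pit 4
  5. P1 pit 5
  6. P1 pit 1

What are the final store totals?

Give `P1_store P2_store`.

Answer: 1 2

Derivation:
Move 1: P2 pit4 -> P1=[6,2,2,4,2,3](0) P2=[5,5,5,5,0,6](1)
Move 2: P1 pit2 -> P1=[6,2,0,5,3,3](0) P2=[5,5,5,5,0,6](1)
Move 3: P2 pit2 -> P1=[7,2,0,5,3,3](0) P2=[5,5,0,6,1,7](2)
Move 4: P2 pit4 -> P1=[7,2,0,5,3,3](0) P2=[5,5,0,6,0,8](2)
Move 5: P1 pit5 -> P1=[7,2,0,5,3,0](1) P2=[6,6,0,6,0,8](2)
Move 6: P1 pit1 -> P1=[7,0,1,6,3,0](1) P2=[6,6,0,6,0,8](2)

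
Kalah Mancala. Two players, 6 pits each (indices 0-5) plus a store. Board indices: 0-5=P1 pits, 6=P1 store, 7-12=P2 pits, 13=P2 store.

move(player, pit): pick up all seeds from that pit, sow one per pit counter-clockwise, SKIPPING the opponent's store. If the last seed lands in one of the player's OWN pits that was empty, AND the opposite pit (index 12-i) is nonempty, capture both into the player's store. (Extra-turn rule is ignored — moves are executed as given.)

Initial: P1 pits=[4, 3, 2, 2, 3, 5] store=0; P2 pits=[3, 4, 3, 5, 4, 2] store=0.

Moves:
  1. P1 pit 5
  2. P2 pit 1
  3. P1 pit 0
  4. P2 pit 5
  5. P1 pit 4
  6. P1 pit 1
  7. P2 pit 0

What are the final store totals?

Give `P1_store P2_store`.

Move 1: P1 pit5 -> P1=[4,3,2,2,3,0](1) P2=[4,5,4,6,4,2](0)
Move 2: P2 pit1 -> P1=[4,3,2,2,3,0](1) P2=[4,0,5,7,5,3](1)
Move 3: P1 pit0 -> P1=[0,4,3,3,4,0](1) P2=[4,0,5,7,5,3](1)
Move 4: P2 pit5 -> P1=[1,5,3,3,4,0](1) P2=[4,0,5,7,5,0](2)
Move 5: P1 pit4 -> P1=[1,5,3,3,0,1](2) P2=[5,1,5,7,5,0](2)
Move 6: P1 pit1 -> P1=[1,0,4,4,1,2](3) P2=[5,1,5,7,5,0](2)
Move 7: P2 pit0 -> P1=[0,0,4,4,1,2](3) P2=[0,2,6,8,6,0](4)

Answer: 3 4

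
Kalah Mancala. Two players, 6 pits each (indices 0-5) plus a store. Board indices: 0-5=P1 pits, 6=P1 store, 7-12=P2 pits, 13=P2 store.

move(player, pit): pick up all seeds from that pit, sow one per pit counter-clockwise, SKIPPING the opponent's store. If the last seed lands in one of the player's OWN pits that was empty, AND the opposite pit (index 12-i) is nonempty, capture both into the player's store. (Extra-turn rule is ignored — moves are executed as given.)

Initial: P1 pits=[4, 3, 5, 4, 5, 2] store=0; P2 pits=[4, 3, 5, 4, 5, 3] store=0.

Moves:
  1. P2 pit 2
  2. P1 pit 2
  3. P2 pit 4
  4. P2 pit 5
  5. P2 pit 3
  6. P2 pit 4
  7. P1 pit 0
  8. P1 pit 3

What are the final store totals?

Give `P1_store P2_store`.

Answer: 3 4

Derivation:
Move 1: P2 pit2 -> P1=[5,3,5,4,5,2](0) P2=[4,3,0,5,6,4](1)
Move 2: P1 pit2 -> P1=[5,3,0,5,6,3](1) P2=[5,3,0,5,6,4](1)
Move 3: P2 pit4 -> P1=[6,4,1,6,6,3](1) P2=[5,3,0,5,0,5](2)
Move 4: P2 pit5 -> P1=[7,5,2,7,6,3](1) P2=[5,3,0,5,0,0](3)
Move 5: P2 pit3 -> P1=[8,6,2,7,6,3](1) P2=[5,3,0,0,1,1](4)
Move 6: P2 pit4 -> P1=[8,6,2,7,6,3](1) P2=[5,3,0,0,0,2](4)
Move 7: P1 pit0 -> P1=[0,7,3,8,7,4](2) P2=[6,4,0,0,0,2](4)
Move 8: P1 pit3 -> P1=[0,7,3,0,8,5](3) P2=[7,5,1,1,1,2](4)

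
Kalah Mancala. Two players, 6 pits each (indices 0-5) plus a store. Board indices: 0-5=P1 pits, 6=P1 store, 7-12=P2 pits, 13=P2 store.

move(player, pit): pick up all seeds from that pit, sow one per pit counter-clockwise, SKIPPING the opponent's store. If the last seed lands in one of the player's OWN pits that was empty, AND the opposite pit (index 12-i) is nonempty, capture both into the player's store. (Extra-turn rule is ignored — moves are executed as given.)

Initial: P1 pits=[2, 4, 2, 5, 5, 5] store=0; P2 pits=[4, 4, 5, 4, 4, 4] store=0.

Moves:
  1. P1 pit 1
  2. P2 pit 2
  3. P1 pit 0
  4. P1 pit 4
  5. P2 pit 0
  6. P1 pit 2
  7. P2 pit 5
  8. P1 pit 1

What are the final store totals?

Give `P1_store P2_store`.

Answer: 2 2

Derivation:
Move 1: P1 pit1 -> P1=[2,0,3,6,6,6](0) P2=[4,4,5,4,4,4](0)
Move 2: P2 pit2 -> P1=[3,0,3,6,6,6](0) P2=[4,4,0,5,5,5](1)
Move 3: P1 pit0 -> P1=[0,1,4,7,6,6](0) P2=[4,4,0,5,5,5](1)
Move 4: P1 pit4 -> P1=[0,1,4,7,0,7](1) P2=[5,5,1,6,5,5](1)
Move 5: P2 pit0 -> P1=[0,1,4,7,0,7](1) P2=[0,6,2,7,6,6](1)
Move 6: P1 pit2 -> P1=[0,1,0,8,1,8](2) P2=[0,6,2,7,6,6](1)
Move 7: P2 pit5 -> P1=[1,2,1,9,2,8](2) P2=[0,6,2,7,6,0](2)
Move 8: P1 pit1 -> P1=[1,0,2,10,2,8](2) P2=[0,6,2,7,6,0](2)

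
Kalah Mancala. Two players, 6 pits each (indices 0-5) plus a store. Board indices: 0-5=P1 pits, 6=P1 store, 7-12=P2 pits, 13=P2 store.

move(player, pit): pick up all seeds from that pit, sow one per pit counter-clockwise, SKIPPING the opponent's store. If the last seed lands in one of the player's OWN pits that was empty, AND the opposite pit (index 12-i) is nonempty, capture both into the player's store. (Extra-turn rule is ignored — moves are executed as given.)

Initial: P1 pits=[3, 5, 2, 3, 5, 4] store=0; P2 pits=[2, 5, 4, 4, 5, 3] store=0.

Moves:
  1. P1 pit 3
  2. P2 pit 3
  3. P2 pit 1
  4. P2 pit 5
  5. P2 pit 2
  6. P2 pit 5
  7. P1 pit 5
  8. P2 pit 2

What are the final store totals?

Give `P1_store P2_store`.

Answer: 2 5

Derivation:
Move 1: P1 pit3 -> P1=[3,5,2,0,6,5](1) P2=[2,5,4,4,5,3](0)
Move 2: P2 pit3 -> P1=[4,5,2,0,6,5](1) P2=[2,5,4,0,6,4](1)
Move 3: P2 pit1 -> P1=[4,5,2,0,6,5](1) P2=[2,0,5,1,7,5](2)
Move 4: P2 pit5 -> P1=[5,6,3,1,6,5](1) P2=[2,0,5,1,7,0](3)
Move 5: P2 pit2 -> P1=[6,6,3,1,6,5](1) P2=[2,0,0,2,8,1](4)
Move 6: P2 pit5 -> P1=[6,6,3,1,6,5](1) P2=[2,0,0,2,8,0](5)
Move 7: P1 pit5 -> P1=[6,6,3,1,6,0](2) P2=[3,1,1,3,8,0](5)
Move 8: P2 pit2 -> P1=[6,6,3,1,6,0](2) P2=[3,1,0,4,8,0](5)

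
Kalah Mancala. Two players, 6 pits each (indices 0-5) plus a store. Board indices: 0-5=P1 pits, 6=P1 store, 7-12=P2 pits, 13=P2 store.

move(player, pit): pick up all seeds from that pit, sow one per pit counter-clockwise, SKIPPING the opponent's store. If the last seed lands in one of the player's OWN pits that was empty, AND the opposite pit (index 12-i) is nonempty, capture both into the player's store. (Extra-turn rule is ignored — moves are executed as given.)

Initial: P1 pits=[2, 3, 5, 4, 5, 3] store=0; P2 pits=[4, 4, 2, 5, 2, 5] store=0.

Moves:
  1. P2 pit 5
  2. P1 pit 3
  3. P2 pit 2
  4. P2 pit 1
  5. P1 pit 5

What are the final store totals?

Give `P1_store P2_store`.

Move 1: P2 pit5 -> P1=[3,4,6,5,5,3](0) P2=[4,4,2,5,2,0](1)
Move 2: P1 pit3 -> P1=[3,4,6,0,6,4](1) P2=[5,5,2,5,2,0](1)
Move 3: P2 pit2 -> P1=[3,4,6,0,6,4](1) P2=[5,5,0,6,3,0](1)
Move 4: P2 pit1 -> P1=[3,4,6,0,6,4](1) P2=[5,0,1,7,4,1](2)
Move 5: P1 pit5 -> P1=[3,4,6,0,6,0](2) P2=[6,1,2,7,4,1](2)

Answer: 2 2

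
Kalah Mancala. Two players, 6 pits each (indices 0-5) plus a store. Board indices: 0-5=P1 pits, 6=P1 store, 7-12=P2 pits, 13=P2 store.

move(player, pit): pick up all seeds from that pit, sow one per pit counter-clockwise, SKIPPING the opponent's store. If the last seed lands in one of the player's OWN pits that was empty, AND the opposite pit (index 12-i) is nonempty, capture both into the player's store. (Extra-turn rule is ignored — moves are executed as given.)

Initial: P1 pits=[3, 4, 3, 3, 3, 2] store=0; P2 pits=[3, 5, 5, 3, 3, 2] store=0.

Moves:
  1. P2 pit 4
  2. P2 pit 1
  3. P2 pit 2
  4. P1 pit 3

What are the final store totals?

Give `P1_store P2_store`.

Answer: 1 3

Derivation:
Move 1: P2 pit4 -> P1=[4,4,3,3,3,2](0) P2=[3,5,5,3,0,3](1)
Move 2: P2 pit1 -> P1=[4,4,3,3,3,2](0) P2=[3,0,6,4,1,4](2)
Move 3: P2 pit2 -> P1=[5,5,3,3,3,2](0) P2=[3,0,0,5,2,5](3)
Move 4: P1 pit3 -> P1=[5,5,3,0,4,3](1) P2=[3,0,0,5,2,5](3)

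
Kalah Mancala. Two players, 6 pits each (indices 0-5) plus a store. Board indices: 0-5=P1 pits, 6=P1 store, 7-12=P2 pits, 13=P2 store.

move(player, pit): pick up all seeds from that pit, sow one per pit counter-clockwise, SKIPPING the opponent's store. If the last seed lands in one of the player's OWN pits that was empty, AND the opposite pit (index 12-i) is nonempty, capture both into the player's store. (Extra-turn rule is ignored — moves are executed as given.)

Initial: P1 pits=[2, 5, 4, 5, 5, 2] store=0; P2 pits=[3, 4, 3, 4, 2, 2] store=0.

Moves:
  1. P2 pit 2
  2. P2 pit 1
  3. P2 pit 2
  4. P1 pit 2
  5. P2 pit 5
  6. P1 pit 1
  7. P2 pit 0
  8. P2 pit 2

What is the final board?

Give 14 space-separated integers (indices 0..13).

Answer: 3 0 2 7 7 4 2 0 1 0 9 5 0 1

Derivation:
Move 1: P2 pit2 -> P1=[2,5,4,5,5,2](0) P2=[3,4,0,5,3,3](0)
Move 2: P2 pit1 -> P1=[2,5,4,5,5,2](0) P2=[3,0,1,6,4,4](0)
Move 3: P2 pit2 -> P1=[2,5,4,5,5,2](0) P2=[3,0,0,7,4,4](0)
Move 4: P1 pit2 -> P1=[2,5,0,6,6,3](1) P2=[3,0,0,7,4,4](0)
Move 5: P2 pit5 -> P1=[3,6,1,6,6,3](1) P2=[3,0,0,7,4,0](1)
Move 6: P1 pit1 -> P1=[3,0,2,7,7,4](2) P2=[4,0,0,7,4,0](1)
Move 7: P2 pit0 -> P1=[3,0,2,7,7,4](2) P2=[0,1,1,8,5,0](1)
Move 8: P2 pit2 -> P1=[3,0,2,7,7,4](2) P2=[0,1,0,9,5,0](1)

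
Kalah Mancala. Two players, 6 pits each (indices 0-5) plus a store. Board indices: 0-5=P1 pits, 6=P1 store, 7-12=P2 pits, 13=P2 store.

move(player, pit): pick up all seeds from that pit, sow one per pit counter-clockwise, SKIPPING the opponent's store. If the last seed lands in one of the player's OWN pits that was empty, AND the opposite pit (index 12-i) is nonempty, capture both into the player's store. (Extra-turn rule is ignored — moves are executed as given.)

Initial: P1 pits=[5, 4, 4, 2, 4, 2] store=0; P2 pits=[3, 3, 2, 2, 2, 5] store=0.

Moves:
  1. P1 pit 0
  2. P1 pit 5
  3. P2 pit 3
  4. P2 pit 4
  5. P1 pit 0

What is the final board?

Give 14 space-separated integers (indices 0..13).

Answer: 0 6 5 3 5 0 1 4 4 2 0 0 7 1

Derivation:
Move 1: P1 pit0 -> P1=[0,5,5,3,5,3](0) P2=[3,3,2,2,2,5](0)
Move 2: P1 pit5 -> P1=[0,5,5,3,5,0](1) P2=[4,4,2,2,2,5](0)
Move 3: P2 pit3 -> P1=[0,5,5,3,5,0](1) P2=[4,4,2,0,3,6](0)
Move 4: P2 pit4 -> P1=[1,5,5,3,5,0](1) P2=[4,4,2,0,0,7](1)
Move 5: P1 pit0 -> P1=[0,6,5,3,5,0](1) P2=[4,4,2,0,0,7](1)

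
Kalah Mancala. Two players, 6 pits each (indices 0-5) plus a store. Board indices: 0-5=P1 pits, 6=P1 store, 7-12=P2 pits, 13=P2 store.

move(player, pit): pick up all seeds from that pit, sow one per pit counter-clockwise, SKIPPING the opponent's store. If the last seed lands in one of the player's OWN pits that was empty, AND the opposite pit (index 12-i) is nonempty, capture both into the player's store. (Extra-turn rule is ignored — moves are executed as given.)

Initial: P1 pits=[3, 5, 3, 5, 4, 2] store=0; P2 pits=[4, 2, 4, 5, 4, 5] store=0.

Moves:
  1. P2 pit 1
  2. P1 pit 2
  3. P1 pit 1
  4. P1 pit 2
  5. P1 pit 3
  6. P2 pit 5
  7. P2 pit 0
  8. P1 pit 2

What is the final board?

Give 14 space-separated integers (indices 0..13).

Move 1: P2 pit1 -> P1=[3,5,3,5,4,2](0) P2=[4,0,5,6,4,5](0)
Move 2: P1 pit2 -> P1=[3,5,0,6,5,3](0) P2=[4,0,5,6,4,5](0)
Move 3: P1 pit1 -> P1=[3,0,1,7,6,4](1) P2=[4,0,5,6,4,5](0)
Move 4: P1 pit2 -> P1=[3,0,0,8,6,4](1) P2=[4,0,5,6,4,5](0)
Move 5: P1 pit3 -> P1=[3,0,0,0,7,5](2) P2=[5,1,6,7,5,5](0)
Move 6: P2 pit5 -> P1=[4,1,1,1,7,5](2) P2=[5,1,6,7,5,0](1)
Move 7: P2 pit0 -> P1=[0,1,1,1,7,5](2) P2=[0,2,7,8,6,0](6)
Move 8: P1 pit2 -> P1=[0,1,0,2,7,5](2) P2=[0,2,7,8,6,0](6)

Answer: 0 1 0 2 7 5 2 0 2 7 8 6 0 6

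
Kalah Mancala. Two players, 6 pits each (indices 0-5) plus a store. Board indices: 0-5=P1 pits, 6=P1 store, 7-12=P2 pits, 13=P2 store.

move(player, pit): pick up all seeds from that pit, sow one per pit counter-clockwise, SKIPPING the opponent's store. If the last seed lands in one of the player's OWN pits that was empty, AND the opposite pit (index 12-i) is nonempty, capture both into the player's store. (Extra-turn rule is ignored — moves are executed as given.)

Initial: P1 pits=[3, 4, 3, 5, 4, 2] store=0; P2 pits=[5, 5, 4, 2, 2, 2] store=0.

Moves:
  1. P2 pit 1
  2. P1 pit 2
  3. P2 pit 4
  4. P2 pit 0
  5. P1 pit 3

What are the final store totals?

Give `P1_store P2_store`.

Answer: 1 2

Derivation:
Move 1: P2 pit1 -> P1=[3,4,3,5,4,2](0) P2=[5,0,5,3,3,3](1)
Move 2: P1 pit2 -> P1=[3,4,0,6,5,3](0) P2=[5,0,5,3,3,3](1)
Move 3: P2 pit4 -> P1=[4,4,0,6,5,3](0) P2=[5,0,5,3,0,4](2)
Move 4: P2 pit0 -> P1=[4,4,0,6,5,3](0) P2=[0,1,6,4,1,5](2)
Move 5: P1 pit3 -> P1=[4,4,0,0,6,4](1) P2=[1,2,7,4,1,5](2)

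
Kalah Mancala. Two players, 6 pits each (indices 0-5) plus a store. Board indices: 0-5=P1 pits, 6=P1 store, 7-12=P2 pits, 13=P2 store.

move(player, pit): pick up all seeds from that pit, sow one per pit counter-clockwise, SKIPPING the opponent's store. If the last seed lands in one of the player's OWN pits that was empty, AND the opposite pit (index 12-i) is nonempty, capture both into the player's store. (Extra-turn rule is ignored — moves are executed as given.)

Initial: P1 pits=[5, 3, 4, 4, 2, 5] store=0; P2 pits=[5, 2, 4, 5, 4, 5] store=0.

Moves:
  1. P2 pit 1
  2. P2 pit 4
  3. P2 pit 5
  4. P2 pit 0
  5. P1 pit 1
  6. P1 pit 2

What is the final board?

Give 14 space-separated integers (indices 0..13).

Answer: 0 0 0 7 5 7 2 1 2 6 7 1 0 10

Derivation:
Move 1: P2 pit1 -> P1=[5,3,4,4,2,5](0) P2=[5,0,5,6,4,5](0)
Move 2: P2 pit4 -> P1=[6,4,4,4,2,5](0) P2=[5,0,5,6,0,6](1)
Move 3: P2 pit5 -> P1=[7,5,5,5,3,5](0) P2=[5,0,5,6,0,0](2)
Move 4: P2 pit0 -> P1=[0,5,5,5,3,5](0) P2=[0,1,6,7,1,0](10)
Move 5: P1 pit1 -> P1=[0,0,6,6,4,6](1) P2=[0,1,6,7,1,0](10)
Move 6: P1 pit2 -> P1=[0,0,0,7,5,7](2) P2=[1,2,6,7,1,0](10)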